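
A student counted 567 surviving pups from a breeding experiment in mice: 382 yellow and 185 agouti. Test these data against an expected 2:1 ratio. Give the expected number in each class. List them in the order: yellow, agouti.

378, 189

Expected counts for N = 567 under a 2:1 ratio (total parts = 3):
  yellow: 567 × 2/3 = 378
  agouti: 567 × 1/3 = 189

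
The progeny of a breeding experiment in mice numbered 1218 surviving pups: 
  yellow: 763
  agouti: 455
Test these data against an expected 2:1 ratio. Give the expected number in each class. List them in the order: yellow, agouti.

812, 406

Under the 2:1 hypothesis (Σ ratio = 3, N = 1218):
  yellow: 1218 × 2/3 = 812
  agouti: 1218 × 1/3 = 406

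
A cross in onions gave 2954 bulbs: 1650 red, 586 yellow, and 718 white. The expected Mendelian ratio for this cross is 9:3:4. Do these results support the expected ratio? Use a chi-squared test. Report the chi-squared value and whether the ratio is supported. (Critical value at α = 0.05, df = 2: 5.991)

2.514; consistent

The 9:3:4 ratio has 16 parts, so with N = 2954 the expected counts are:
  red: 2954 × 9/16 = 1661.625
  yellow: 2954 × 3/16 = 553.875
  white: 2954 × 4/16 = 738.5
χ² = Σ (O − E)² / E
  red: (1650 − 1661.625)² / 1661.625 = 0.0813
  yellow: (586 − 553.875)² / 553.875 = 1.8633
  white: (718 − 738.5)² / 738.5 = 0.5691
χ² = 0.0813 + 1.8633 + 0.5691 = 2.5137 ≈ 2.514
Degrees of freedom = 3 − 1 = 2; critical value at α = 0.05 is 5.991.
Since 2.514 < 5.991, we fail to reject the null hypothesis — the data are consistent with the 9:3:4 ratio.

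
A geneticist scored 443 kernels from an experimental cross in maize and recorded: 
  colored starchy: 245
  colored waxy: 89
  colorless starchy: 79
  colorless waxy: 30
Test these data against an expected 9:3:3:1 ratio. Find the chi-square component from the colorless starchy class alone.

0.199

The 9:3:3:1 ratio has 16 parts, so with N = 443 the expected counts are:
  colored starchy: 443 × 9/16 = 249.1875
  colored waxy: 443 × 3/16 = 83.0625
  colorless starchy: 443 × 3/16 = 83.0625
  colorless waxy: 443 × 1/16 = 27.6875
Contribution of colorless starchy: (79 − 83.0625)² / 83.0625 = 0.1987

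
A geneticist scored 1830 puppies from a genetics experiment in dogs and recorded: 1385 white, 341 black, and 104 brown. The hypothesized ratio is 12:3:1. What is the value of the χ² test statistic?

The 12:3:1 ratio has 16 parts, so with N = 1830 the expected counts are:
  white: 1830 × 12/16 = 1372.5
  black: 1830 × 3/16 = 343.125
  brown: 1830 × 1/16 = 114.375
χ² = Σ (O − E)² / E
  white: (1385 − 1372.5)² / 1372.5 = 0.1138
  black: (341 − 343.125)² / 343.125 = 0.0132
  brown: (104 − 114.375)² / 114.375 = 0.9411
χ² = 0.1138 + 0.0132 + 0.9411 = 1.0681 ≈ 1.068

1.068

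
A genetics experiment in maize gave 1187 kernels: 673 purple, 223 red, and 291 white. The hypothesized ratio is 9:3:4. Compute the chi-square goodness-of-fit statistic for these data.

0.155

Under the 9:3:4 hypothesis (Σ ratio = 16, N = 1187):
  purple: 1187 × 9/16 = 667.6875
  red: 1187 × 3/16 = 222.5625
  white: 1187 × 4/16 = 296.75
χ² = Σ (O − E)² / E
  purple: (673 − 667.6875)² / 667.6875 = 0.0423
  red: (223 − 222.5625)² / 222.5625 = 0.0009
  white: (291 − 296.75)² / 296.75 = 0.1114
χ² = 0.0423 + 0.0009 + 0.1114 = 0.1546 ≈ 0.155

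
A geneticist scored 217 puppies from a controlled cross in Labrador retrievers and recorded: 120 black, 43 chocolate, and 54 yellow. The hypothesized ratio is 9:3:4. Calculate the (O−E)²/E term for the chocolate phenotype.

0.131

Total ratio parts = 16. Expected numbers out of 217:
  black: 217 × 9/16 = 122.0625
  chocolate: 217 × 3/16 = 40.6875
  yellow: 217 × 4/16 = 54.25
Contribution of chocolate: (43 − 40.6875)² / 40.6875 = 0.1314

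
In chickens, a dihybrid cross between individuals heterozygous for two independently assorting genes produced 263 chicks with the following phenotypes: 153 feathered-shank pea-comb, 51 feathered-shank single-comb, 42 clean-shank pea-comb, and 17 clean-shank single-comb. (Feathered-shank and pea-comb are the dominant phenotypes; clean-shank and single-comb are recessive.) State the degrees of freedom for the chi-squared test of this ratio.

3

A dihybrid F₂ with independent assortment and complete dominance at both loci gives a 9:3:3:1 phenotypic ratio.
A goodness-of-fit test with 4 phenotype classes has df = 4 − 1 = 3.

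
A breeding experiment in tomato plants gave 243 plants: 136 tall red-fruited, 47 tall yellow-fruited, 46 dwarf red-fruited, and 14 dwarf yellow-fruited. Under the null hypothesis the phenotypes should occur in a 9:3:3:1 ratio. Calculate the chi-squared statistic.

0.146

The 9:3:3:1 ratio has 16 parts, so with N = 243 the expected counts are:
  tall red-fruited: 243 × 9/16 = 136.6875
  tall yellow-fruited: 243 × 3/16 = 45.5625
  dwarf red-fruited: 243 × 3/16 = 45.5625
  dwarf yellow-fruited: 243 × 1/16 = 15.1875
χ² = Σ (O − E)² / E
  tall red-fruited: (136 − 136.6875)² / 136.6875 = 0.0035
  tall yellow-fruited: (47 − 45.5625)² / 45.5625 = 0.0454
  dwarf red-fruited: (46 − 45.5625)² / 45.5625 = 0.0042
  dwarf yellow-fruited: (14 − 15.1875)² / 15.1875 = 0.0928
χ² = 0.0035 + 0.0454 + 0.0042 + 0.0928 = 0.1459 ≈ 0.146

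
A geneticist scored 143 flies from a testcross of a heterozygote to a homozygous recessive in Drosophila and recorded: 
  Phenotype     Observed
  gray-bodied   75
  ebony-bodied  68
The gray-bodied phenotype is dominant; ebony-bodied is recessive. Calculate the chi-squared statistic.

A testcross of a heterozygote (Aa × aa) gives a 1:1 phenotypic ratio.
Expected counts for N = 143 under a 1:1 ratio (total parts = 2):
  gray-bodied: 143 × 1/2 = 71.5
  ebony-bodied: 143 × 1/2 = 71.5
χ² = Σ (O − E)² / E
  gray-bodied: (75 − 71.5)² / 71.5 = 0.1713
  ebony-bodied: (68 − 71.5)² / 71.5 = 0.1713
χ² = 0.1713 + 0.1713 = 0.3426 ≈ 0.343

0.343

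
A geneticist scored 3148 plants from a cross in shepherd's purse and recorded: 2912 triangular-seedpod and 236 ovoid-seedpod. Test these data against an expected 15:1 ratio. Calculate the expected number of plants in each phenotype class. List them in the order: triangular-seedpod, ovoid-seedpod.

2951.25, 196.75

Total ratio parts = 16. Expected numbers out of 3148:
  triangular-seedpod: 3148 × 15/16 = 2951.25
  ovoid-seedpod: 3148 × 1/16 = 196.75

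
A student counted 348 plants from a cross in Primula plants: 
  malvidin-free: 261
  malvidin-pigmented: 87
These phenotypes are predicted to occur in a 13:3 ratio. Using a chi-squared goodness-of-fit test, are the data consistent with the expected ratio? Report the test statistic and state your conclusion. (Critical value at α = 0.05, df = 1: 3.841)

Total ratio parts = 16. Expected numbers out of 348:
  malvidin-free: 348 × 13/16 = 282.75
  malvidin-pigmented: 348 × 3/16 = 65.25
χ² = Σ (O − E)² / E
  malvidin-free: (261 − 282.75)² / 282.75 = 1.6731
  malvidin-pigmented: (87 − 65.25)² / 65.25 = 7.2500
χ² = 1.6731 + 7.2500 = 8.9231 ≈ 8.923
Degrees of freedom = 2 − 1 = 1; critical value at α = 0.05 is 3.841.
Since 8.923 > 3.841, we reject the null hypothesis — the data do not fit the 13:3 ratio.

8.923; not consistent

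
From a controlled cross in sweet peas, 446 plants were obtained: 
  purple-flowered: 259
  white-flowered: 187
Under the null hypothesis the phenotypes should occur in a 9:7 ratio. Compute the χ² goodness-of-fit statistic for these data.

0.601

Under the 9:7 hypothesis (Σ ratio = 16, N = 446):
  purple-flowered: 446 × 9/16 = 250.875
  white-flowered: 446 × 7/16 = 195.125
χ² = Σ (O − E)² / E
  purple-flowered: (259 − 250.875)² / 250.875 = 0.2631
  white-flowered: (187 − 195.125)² / 195.125 = 0.3383
χ² = 0.2631 + 0.3383 = 0.6014 ≈ 0.601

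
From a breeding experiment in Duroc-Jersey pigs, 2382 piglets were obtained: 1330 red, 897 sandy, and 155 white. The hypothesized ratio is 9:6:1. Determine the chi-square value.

Expected counts for N = 2382 under a 9:6:1 ratio (total parts = 16):
  red: 2382 × 9/16 = 1339.875
  sandy: 2382 × 6/16 = 893.25
  white: 2382 × 1/16 = 148.875
χ² = Σ (O − E)² / E
  red: (1330 − 1339.875)² / 1339.875 = 0.0728
  sandy: (897 − 893.25)² / 893.25 = 0.0157
  white: (155 − 148.875)² / 148.875 = 0.2520
χ² = 0.0728 + 0.0157 + 0.2520 = 0.3405 ≈ 0.341

0.341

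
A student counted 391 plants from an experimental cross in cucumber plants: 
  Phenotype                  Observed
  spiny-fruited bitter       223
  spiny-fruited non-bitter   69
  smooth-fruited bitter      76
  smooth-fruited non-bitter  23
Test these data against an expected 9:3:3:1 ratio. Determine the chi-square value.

The 9:3:3:1 ratio has 16 parts, so with N = 391 the expected counts are:
  spiny-fruited bitter: 391 × 9/16 = 219.9375
  spiny-fruited non-bitter: 391 × 3/16 = 73.3125
  smooth-fruited bitter: 391 × 3/16 = 73.3125
  smooth-fruited non-bitter: 391 × 1/16 = 24.4375
χ² = Σ (O − E)² / E
  spiny-fruited bitter: (223 − 219.9375)² / 219.9375 = 0.0426
  spiny-fruited non-bitter: (69 − 73.3125)² / 73.3125 = 0.2537
  smooth-fruited bitter: (76 − 73.3125)² / 73.3125 = 0.0985
  smooth-fruited non-bitter: (23 − 24.4375)² / 24.4375 = 0.0846
χ² = 0.0426 + 0.2537 + 0.0985 + 0.0846 = 0.4794 ≈ 0.479

0.479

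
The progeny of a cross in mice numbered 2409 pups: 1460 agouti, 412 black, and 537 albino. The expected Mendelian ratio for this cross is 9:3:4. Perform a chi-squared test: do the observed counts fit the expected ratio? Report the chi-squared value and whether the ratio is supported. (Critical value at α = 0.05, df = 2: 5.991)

18.683; not consistent

The 9:3:4 ratio has 16 parts, so with N = 2409 the expected counts are:
  agouti: 2409 × 9/16 = 1355.0625
  black: 2409 × 3/16 = 451.6875
  albino: 2409 × 4/16 = 602.25
χ² = Σ (O − E)² / E
  agouti: (1460 − 1355.0625)² / 1355.0625 = 8.1265
  black: (412 − 451.6875)² / 451.6875 = 3.4871
  albino: (537 − 602.25)² / 602.25 = 7.0694
χ² = 8.1265 + 3.4871 + 7.0694 = 18.683
Degrees of freedom = 3 − 1 = 2; critical value at α = 0.05 is 5.991.
Since 18.683 > 5.991, we reject the null hypothesis — the data do not fit the 9:3:4 ratio.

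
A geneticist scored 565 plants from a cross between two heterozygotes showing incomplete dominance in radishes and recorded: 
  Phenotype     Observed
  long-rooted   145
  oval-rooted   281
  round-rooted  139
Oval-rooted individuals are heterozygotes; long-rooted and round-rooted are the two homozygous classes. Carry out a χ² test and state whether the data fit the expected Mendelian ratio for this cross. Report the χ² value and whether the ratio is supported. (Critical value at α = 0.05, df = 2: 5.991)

With incomplete dominance, a heterozygote × heterozygote cross gives a 1:2:1 phenotypic ratio.
Under the 1:2:1 hypothesis (Σ ratio = 4, N = 565):
  long-rooted: 565 × 1/4 = 141.25
  oval-rooted: 565 × 2/4 = 282.5
  round-rooted: 565 × 1/4 = 141.25
χ² = Σ (O − E)² / E
  long-rooted: (145 − 141.25)² / 141.25 = 0.0996
  oval-rooted: (281 − 282.5)² / 282.5 = 0.0080
  round-rooted: (139 − 141.25)² / 141.25 = 0.0358
χ² = 0.0996 + 0.0080 + 0.0358 = 0.1434 ≈ 0.143
Degrees of freedom = 3 − 1 = 2; critical value at α = 0.05 is 5.991.
Since 0.143 < 5.991, we fail to reject the null hypothesis — the data are consistent with the 1:2:1 ratio.

0.143; consistent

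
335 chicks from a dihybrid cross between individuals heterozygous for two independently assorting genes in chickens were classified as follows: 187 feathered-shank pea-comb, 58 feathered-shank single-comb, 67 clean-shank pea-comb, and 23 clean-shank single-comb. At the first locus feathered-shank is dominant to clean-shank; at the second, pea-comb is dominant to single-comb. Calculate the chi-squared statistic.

0.862

A dihybrid F₂ with independent assortment and complete dominance at both loci gives a 9:3:3:1 phenotypic ratio.
Total ratio parts = 16. Expected numbers out of 335:
  feathered-shank pea-comb: 335 × 9/16 = 188.4375
  feathered-shank single-comb: 335 × 3/16 = 62.8125
  clean-shank pea-comb: 335 × 3/16 = 62.8125
  clean-shank single-comb: 335 × 1/16 = 20.9375
χ² = Σ (O − E)² / E
  feathered-shank pea-comb: (187 − 188.4375)² / 188.4375 = 0.0110
  feathered-shank single-comb: (58 − 62.8125)² / 62.8125 = 0.3687
  clean-shank pea-comb: (67 − 62.8125)² / 62.8125 = 0.2792
  clean-shank single-comb: (23 − 20.9375)² / 20.9375 = 0.2032
χ² = 0.0110 + 0.3687 + 0.2792 + 0.2032 = 0.8621 ≈ 0.862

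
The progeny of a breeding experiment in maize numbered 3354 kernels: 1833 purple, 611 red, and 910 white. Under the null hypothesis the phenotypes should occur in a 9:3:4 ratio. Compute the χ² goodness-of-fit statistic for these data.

Under the 9:3:4 hypothesis (Σ ratio = 16, N = 3354):
  purple: 3354 × 9/16 = 1886.625
  red: 3354 × 3/16 = 628.875
  white: 3354 × 4/16 = 838.5
χ² = Σ (O − E)² / E
  purple: (1833 − 1886.625)² / 1886.625 = 1.5242
  red: (611 − 628.875)² / 628.875 = 0.5081
  white: (910 − 838.5)² / 838.5 = 6.0969
χ² = 1.5242 + 0.5081 + 6.0969 = 8.1292 ≈ 8.129

8.129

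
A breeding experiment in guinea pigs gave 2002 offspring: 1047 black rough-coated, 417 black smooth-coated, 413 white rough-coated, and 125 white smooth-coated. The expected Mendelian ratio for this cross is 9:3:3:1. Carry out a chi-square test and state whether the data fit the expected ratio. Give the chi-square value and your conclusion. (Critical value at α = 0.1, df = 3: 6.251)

The 9:3:3:1 ratio has 16 parts, so with N = 2002 the expected counts are:
  black rough-coated: 2002 × 9/16 = 1126.125
  black smooth-coated: 2002 × 3/16 = 375.375
  white rough-coated: 2002 × 3/16 = 375.375
  white smooth-coated: 2002 × 1/16 = 125.125
χ² = Σ (O − E)² / E
  black rough-coated: (1047 − 1126.125)² / 1126.125 = 5.5596
  black smooth-coated: (417 − 375.375)² / 375.375 = 4.6158
  white rough-coated: (413 − 375.375)² / 375.375 = 3.7713
  white smooth-coated: (125 − 125.125)² / 125.125 = 0.0001
χ² = 5.5596 + 4.6158 + 3.7713 + 0.0001 = 13.9468 ≈ 13.947
Degrees of freedom = 4 − 1 = 3; critical value at α = 0.1 is 6.251.
Since 13.947 > 6.251, we reject the null hypothesis — the data do not fit the 9:3:3:1 ratio.

13.947; not consistent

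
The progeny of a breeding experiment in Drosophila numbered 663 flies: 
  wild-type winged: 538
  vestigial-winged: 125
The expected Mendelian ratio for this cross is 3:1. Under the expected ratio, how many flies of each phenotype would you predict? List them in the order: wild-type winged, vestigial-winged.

Total ratio parts = 4. Expected numbers out of 663:
  wild-type winged: 663 × 3/4 = 497.25
  vestigial-winged: 663 × 1/4 = 165.75

497.25, 165.75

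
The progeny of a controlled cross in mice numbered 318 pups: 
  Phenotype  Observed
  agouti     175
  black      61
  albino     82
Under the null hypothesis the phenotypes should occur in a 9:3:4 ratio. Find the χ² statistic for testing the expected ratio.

0.194

Total ratio parts = 16. Expected numbers out of 318:
  agouti: 318 × 9/16 = 178.875
  black: 318 × 3/16 = 59.625
  albino: 318 × 4/16 = 79.5
χ² = Σ (O − E)² / E
  agouti: (175 − 178.875)² / 178.875 = 0.0839
  black: (61 − 59.625)² / 59.625 = 0.0317
  albino: (82 − 79.5)² / 79.5 = 0.0786
χ² = 0.0839 + 0.0317 + 0.0786 = 0.1942 ≈ 0.194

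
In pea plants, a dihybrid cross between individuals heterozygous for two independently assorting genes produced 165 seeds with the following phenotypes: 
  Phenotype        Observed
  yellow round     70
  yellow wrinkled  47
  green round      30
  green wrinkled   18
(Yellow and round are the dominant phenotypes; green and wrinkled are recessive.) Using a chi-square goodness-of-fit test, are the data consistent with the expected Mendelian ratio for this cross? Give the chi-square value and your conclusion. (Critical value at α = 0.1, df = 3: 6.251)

19.706; not consistent

A dihybrid F₂ with independent assortment and complete dominance at both loci gives a 9:3:3:1 phenotypic ratio.
Total ratio parts = 16. Expected numbers out of 165:
  yellow round: 165 × 9/16 = 92.8125
  yellow wrinkled: 165 × 3/16 = 30.9375
  green round: 165 × 3/16 = 30.9375
  green wrinkled: 165 × 1/16 = 10.3125
χ² = Σ (O − E)² / E
  yellow round: (70 − 92.8125)² / 92.8125 = 5.6071
  yellow wrinkled: (47 − 30.9375)² / 30.9375 = 8.3395
  green round: (30 − 30.9375)² / 30.9375 = 0.0284
  green wrinkled: (18 − 10.3125)² / 10.3125 = 5.7307
χ² = 5.6071 + 8.3395 + 0.0284 + 5.7307 = 19.7057 ≈ 19.706
Degrees of freedom = 4 − 1 = 3; critical value at α = 0.1 is 6.251.
Since 19.706 > 6.251, we reject the null hypothesis — the data do not fit the 9:3:3:1 ratio.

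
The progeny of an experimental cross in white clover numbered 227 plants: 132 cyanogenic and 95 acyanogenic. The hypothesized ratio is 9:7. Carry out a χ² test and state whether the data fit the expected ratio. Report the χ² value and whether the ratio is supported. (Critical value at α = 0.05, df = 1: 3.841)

Under the 9:7 hypothesis (Σ ratio = 16, N = 227):
  cyanogenic: 227 × 9/16 = 127.6875
  acyanogenic: 227 × 7/16 = 99.3125
χ² = Σ (O − E)² / E
  cyanogenic: (132 − 127.6875)² / 127.6875 = 0.1456
  acyanogenic: (95 − 99.3125)² / 99.3125 = 0.1873
χ² = 0.1456 + 0.1873 = 0.3329 ≈ 0.333
Degrees of freedom = 2 − 1 = 1; critical value at α = 0.05 is 3.841.
Since 0.333 < 3.841, we fail to reject the null hypothesis — the data are consistent with the 9:7 ratio.

0.333; consistent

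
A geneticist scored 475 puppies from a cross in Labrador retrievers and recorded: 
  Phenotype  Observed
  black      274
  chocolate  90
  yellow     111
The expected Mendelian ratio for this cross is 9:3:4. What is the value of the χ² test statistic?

0.689

Total ratio parts = 16. Expected numbers out of 475:
  black: 475 × 9/16 = 267.1875
  chocolate: 475 × 3/16 = 89.0625
  yellow: 475 × 4/16 = 118.75
χ² = Σ (O − E)² / E
  black: (274 − 267.1875)² / 267.1875 = 0.1737
  chocolate: (90 − 89.0625)² / 89.0625 = 0.0099
  yellow: (111 − 118.75)² / 118.75 = 0.5058
χ² = 0.1737 + 0.0099 + 0.5058 = 0.6894 ≈ 0.689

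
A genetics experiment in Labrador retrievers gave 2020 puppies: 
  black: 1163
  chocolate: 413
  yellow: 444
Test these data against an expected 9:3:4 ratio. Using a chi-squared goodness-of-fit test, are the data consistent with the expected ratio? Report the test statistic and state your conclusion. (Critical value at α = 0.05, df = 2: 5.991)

Under the 9:3:4 hypothesis (Σ ratio = 16, N = 2020):
  black: 2020 × 9/16 = 1136.25
  chocolate: 2020 × 3/16 = 378.75
  yellow: 2020 × 4/16 = 505
χ² = Σ (O − E)² / E
  black: (1163 − 1136.25)² / 1136.25 = 0.6298
  chocolate: (413 − 378.75)² / 378.75 = 3.0972
  yellow: (444 − 505)² / 505 = 7.3683
χ² = 0.6298 + 3.0972 + 7.3683 = 11.0953 ≈ 11.095
Degrees of freedom = 3 − 1 = 2; critical value at α = 0.05 is 5.991.
Since 11.095 > 5.991, we reject the null hypothesis — the data do not fit the 9:3:4 ratio.

11.095; not consistent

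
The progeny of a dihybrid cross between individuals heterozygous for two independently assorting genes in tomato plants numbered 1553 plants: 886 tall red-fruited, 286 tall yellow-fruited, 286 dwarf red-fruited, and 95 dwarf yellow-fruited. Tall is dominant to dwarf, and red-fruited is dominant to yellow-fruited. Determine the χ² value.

A dihybrid F₂ with independent assortment and complete dominance at both loci gives a 9:3:3:1 phenotypic ratio.
Total ratio parts = 16. Expected numbers out of 1553:
  tall red-fruited: 1553 × 9/16 = 873.5625
  tall yellow-fruited: 1553 × 3/16 = 291.1875
  dwarf red-fruited: 1553 × 3/16 = 291.1875
  dwarf yellow-fruited: 1553 × 1/16 = 97.0625
χ² = Σ (O − E)² / E
  tall red-fruited: (886 − 873.5625)² / 873.5625 = 0.1771
  tall yellow-fruited: (286 − 291.1875)² / 291.1875 = 0.0924
  dwarf red-fruited: (286 − 291.1875)² / 291.1875 = 0.0924
  dwarf yellow-fruited: (95 − 97.0625)² / 97.0625 = 0.0438
χ² = 0.1771 + 0.0924 + 0.0924 + 0.0438 = 0.4057 ≈ 0.406

0.406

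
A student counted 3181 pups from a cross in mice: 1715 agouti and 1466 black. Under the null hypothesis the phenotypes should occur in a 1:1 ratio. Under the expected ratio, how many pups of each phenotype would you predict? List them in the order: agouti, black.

Total ratio parts = 2. Expected numbers out of 3181:
  agouti: 3181 × 1/2 = 1590.5
  black: 3181 × 1/2 = 1590.5

1590.5, 1590.5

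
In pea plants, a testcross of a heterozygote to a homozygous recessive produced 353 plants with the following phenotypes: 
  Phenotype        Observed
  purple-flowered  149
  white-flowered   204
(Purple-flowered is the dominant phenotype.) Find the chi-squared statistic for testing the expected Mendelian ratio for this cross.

A testcross of a heterozygote (Aa × aa) gives a 1:1 phenotypic ratio.
Under the 1:1 hypothesis (Σ ratio = 2, N = 353):
  purple-flowered: 353 × 1/2 = 176.5
  white-flowered: 353 × 1/2 = 176.5
χ² = Σ (O − E)² / E
  purple-flowered: (149 − 176.5)² / 176.5 = 4.2847
  white-flowered: (204 − 176.5)² / 176.5 = 4.2847
χ² = 4.2847 + 4.2847 = 8.5694 ≈ 8.569

8.569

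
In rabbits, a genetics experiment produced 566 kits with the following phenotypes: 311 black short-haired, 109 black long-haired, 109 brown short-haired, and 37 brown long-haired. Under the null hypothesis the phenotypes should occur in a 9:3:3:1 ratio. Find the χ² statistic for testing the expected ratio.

Total ratio parts = 16. Expected numbers out of 566:
  black short-haired: 566 × 9/16 = 318.375
  black long-haired: 566 × 3/16 = 106.125
  brown short-haired: 566 × 3/16 = 106.125
  brown long-haired: 566 × 1/16 = 35.375
χ² = Σ (O − E)² / E
  black short-haired: (311 − 318.375)² / 318.375 = 0.1708
  black long-haired: (109 − 106.125)² / 106.125 = 0.0779
  brown short-haired: (109 − 106.125)² / 106.125 = 0.0779
  brown long-haired: (37 − 35.375)² / 35.375 = 0.0746
χ² = 0.1708 + 0.0779 + 0.0779 + 0.0746 = 0.4012 ≈ 0.401

0.401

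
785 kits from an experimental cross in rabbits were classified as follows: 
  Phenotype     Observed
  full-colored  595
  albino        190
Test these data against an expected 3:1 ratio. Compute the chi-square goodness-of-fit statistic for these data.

0.265

Under the 3:1 hypothesis (Σ ratio = 4, N = 785):
  full-colored: 785 × 3/4 = 588.75
  albino: 785 × 1/4 = 196.25
χ² = Σ (O − E)² / E
  full-colored: (595 − 588.75)² / 588.75 = 0.0663
  albino: (190 − 196.25)² / 196.25 = 0.1990
χ² = 0.0663 + 0.1990 = 0.2653 ≈ 0.265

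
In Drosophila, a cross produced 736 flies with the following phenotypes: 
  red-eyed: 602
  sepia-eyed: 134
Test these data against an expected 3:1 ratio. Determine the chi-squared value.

Expected counts for N = 736 under a 3:1 ratio (total parts = 4):
  red-eyed: 736 × 3/4 = 552
  sepia-eyed: 736 × 1/4 = 184
χ² = Σ (O − E)² / E
  red-eyed: (602 − 552)² / 552 = 4.5290
  sepia-eyed: (134 − 184)² / 184 = 13.5870
χ² = 4.5290 + 13.5870 = 18.116

18.116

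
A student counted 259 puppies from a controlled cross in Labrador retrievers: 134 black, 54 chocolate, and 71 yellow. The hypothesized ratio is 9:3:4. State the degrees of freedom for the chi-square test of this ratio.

A goodness-of-fit test with 3 phenotype classes has df = 3 − 1 = 2.

2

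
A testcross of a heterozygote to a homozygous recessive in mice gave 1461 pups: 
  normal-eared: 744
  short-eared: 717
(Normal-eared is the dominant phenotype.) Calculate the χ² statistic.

A testcross of a heterozygote (Aa × aa) gives a 1:1 phenotypic ratio.
Under the 1:1 hypothesis (Σ ratio = 2, N = 1461):
  normal-eared: 1461 × 1/2 = 730.5
  short-eared: 1461 × 1/2 = 730.5
χ² = Σ (O − E)² / E
  normal-eared: (744 − 730.5)² / 730.5 = 0.2495
  short-eared: (717 − 730.5)² / 730.5 = 0.2495
χ² = 0.2495 + 0.2495 = 0.499

0.499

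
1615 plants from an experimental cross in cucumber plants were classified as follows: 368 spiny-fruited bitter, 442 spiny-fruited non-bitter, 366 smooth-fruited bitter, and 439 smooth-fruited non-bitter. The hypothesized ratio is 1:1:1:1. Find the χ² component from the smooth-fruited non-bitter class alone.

3.078

Total ratio parts = 4. Expected numbers out of 1615:
  spiny-fruited bitter: 1615 × 1/4 = 403.75
  spiny-fruited non-bitter: 1615 × 1/4 = 403.75
  smooth-fruited bitter: 1615 × 1/4 = 403.75
  smooth-fruited non-bitter: 1615 × 1/4 = 403.75
Contribution of smooth-fruited non-bitter: (439 − 403.75)² / 403.75 = 3.0776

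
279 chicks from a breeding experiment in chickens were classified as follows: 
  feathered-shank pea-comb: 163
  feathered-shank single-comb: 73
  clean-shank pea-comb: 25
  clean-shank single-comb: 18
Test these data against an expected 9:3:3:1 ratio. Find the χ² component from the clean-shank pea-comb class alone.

14.260

Under the 9:3:3:1 hypothesis (Σ ratio = 16, N = 279):
  feathered-shank pea-comb: 279 × 9/16 = 156.9375
  feathered-shank single-comb: 279 × 3/16 = 52.3125
  clean-shank pea-comb: 279 × 3/16 = 52.3125
  clean-shank single-comb: 279 × 1/16 = 17.4375
Contribution of clean-shank pea-comb: (25 − 52.3125)² / 52.3125 = 14.2599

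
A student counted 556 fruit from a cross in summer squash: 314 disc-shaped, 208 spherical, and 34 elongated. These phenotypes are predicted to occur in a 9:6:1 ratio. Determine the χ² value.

0.022

Expected counts for N = 556 under a 9:6:1 ratio (total parts = 16):
  disc-shaped: 556 × 9/16 = 312.75
  spherical: 556 × 6/16 = 208.5
  elongated: 556 × 1/16 = 34.75
χ² = Σ (O − E)² / E
  disc-shaped: (314 − 312.75)² / 312.75 = 0.0050
  spherical: (208 − 208.5)² / 208.5 = 0.0012
  elongated: (34 − 34.75)² / 34.75 = 0.0162
χ² = 0.0050 + 0.0012 + 0.0162 = 0.0224 ≈ 0.022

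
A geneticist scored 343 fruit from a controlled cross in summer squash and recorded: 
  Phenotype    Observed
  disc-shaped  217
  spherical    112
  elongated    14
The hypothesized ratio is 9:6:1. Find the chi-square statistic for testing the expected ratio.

7.730

Under the 9:6:1 hypothesis (Σ ratio = 16, N = 343):
  disc-shaped: 343 × 9/16 = 192.9375
  spherical: 343 × 6/16 = 128.625
  elongated: 343 × 1/16 = 21.4375
χ² = Σ (O − E)² / E
  disc-shaped: (217 − 192.9375)² / 192.9375 = 3.0010
  spherical: (112 − 128.625)² / 128.625 = 2.1488
  elongated: (14 − 21.4375)² / 21.4375 = 2.5804
χ² = 3.0010 + 2.1488 + 2.5804 = 7.7302 ≈ 7.730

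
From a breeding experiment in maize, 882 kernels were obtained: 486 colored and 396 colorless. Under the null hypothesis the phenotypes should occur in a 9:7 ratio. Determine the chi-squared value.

Total ratio parts = 16. Expected numbers out of 882:
  colored: 882 × 9/16 = 496.125
  colorless: 882 × 7/16 = 385.875
χ² = Σ (O − E)² / E
  colored: (486 − 496.125)² / 496.125 = 0.2066
  colorless: (396 − 385.875)² / 385.875 = 0.2657
χ² = 0.2066 + 0.2657 = 0.4723 ≈ 0.472

0.472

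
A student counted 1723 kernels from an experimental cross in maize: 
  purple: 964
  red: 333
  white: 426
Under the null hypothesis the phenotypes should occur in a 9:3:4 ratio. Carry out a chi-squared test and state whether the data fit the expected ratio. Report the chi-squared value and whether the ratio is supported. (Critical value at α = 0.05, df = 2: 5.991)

Total ratio parts = 16. Expected numbers out of 1723:
  purple: 1723 × 9/16 = 969.1875
  red: 1723 × 3/16 = 323.0625
  white: 1723 × 4/16 = 430.75
χ² = Σ (O − E)² / E
  purple: (964 − 969.1875)² / 969.1875 = 0.0278
  red: (333 − 323.0625)² / 323.0625 = 0.3057
  white: (426 − 430.75)² / 430.75 = 0.0524
χ² = 0.0278 + 0.3057 + 0.0524 = 0.3859 ≈ 0.386
Degrees of freedom = 3 − 1 = 2; critical value at α = 0.05 is 5.991.
Since 0.386 < 5.991, we fail to reject the null hypothesis — the data are consistent with the 9:3:4 ratio.

0.386; consistent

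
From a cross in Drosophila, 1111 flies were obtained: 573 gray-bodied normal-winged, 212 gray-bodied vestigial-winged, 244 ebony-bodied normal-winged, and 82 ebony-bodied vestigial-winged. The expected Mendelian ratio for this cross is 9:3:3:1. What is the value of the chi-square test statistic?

Expected counts for N = 1111 under a 9:3:3:1 ratio (total parts = 16):
  gray-bodied normal-winged: 1111 × 9/16 = 624.9375
  gray-bodied vestigial-winged: 1111 × 3/16 = 208.3125
  ebony-bodied normal-winged: 1111 × 3/16 = 208.3125
  ebony-bodied vestigial-winged: 1111 × 1/16 = 69.4375
χ² = Σ (O − E)² / E
  gray-bodied normal-winged: (573 − 624.9375)² / 624.9375 = 4.3164
  gray-bodied vestigial-winged: (212 − 208.3125)² / 208.3125 = 0.0653
  ebony-bodied normal-winged: (244 − 208.3125)² / 208.3125 = 6.1139
  ebony-bodied vestigial-winged: (82 − 69.4375)² / 69.4375 = 2.2728
χ² = 4.3164 + 0.0653 + 6.1139 + 2.2728 = 12.7684 ≈ 12.768

12.768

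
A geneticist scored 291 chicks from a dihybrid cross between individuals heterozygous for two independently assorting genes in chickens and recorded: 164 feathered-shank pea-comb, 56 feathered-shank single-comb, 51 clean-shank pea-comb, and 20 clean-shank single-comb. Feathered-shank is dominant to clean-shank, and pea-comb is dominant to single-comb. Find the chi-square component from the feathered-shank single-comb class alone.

0.038

A dihybrid F₂ with independent assortment and complete dominance at both loci gives a 9:3:3:1 phenotypic ratio.
Expected counts for N = 291 under a 9:3:3:1 ratio (total parts = 16):
  feathered-shank pea-comb: 291 × 9/16 = 163.6875
  feathered-shank single-comb: 291 × 3/16 = 54.5625
  clean-shank pea-comb: 291 × 3/16 = 54.5625
  clean-shank single-comb: 291 × 1/16 = 18.1875
Contribution of feathered-shank single-comb: (56 − 54.5625)² / 54.5625 = 0.0379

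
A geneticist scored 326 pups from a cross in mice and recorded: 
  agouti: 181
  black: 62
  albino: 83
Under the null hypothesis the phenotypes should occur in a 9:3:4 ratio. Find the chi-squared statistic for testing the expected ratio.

0.071

Total ratio parts = 16. Expected numbers out of 326:
  agouti: 326 × 9/16 = 183.375
  black: 326 × 3/16 = 61.125
  albino: 326 × 4/16 = 81.5
χ² = Σ (O − E)² / E
  agouti: (181 − 183.375)² / 183.375 = 0.0308
  black: (62 − 61.125)² / 61.125 = 0.0125
  albino: (83 − 81.5)² / 81.5 = 0.0276
χ² = 0.0308 + 0.0125 + 0.0276 = 0.0709 ≈ 0.071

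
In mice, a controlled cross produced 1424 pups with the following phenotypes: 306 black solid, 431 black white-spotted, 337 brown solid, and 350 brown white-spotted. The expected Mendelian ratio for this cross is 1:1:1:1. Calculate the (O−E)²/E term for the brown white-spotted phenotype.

0.101

Under the 1:1:1:1 hypothesis (Σ ratio = 4, N = 1424):
  black solid: 1424 × 1/4 = 356
  black white-spotted: 1424 × 1/4 = 356
  brown solid: 1424 × 1/4 = 356
  brown white-spotted: 1424 × 1/4 = 356
Contribution of brown white-spotted: (350 − 356)² / 356 = 0.1011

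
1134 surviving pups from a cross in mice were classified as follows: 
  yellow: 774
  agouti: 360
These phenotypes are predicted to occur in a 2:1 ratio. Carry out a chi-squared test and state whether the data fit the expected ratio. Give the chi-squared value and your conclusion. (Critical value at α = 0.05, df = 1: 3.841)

Total ratio parts = 3. Expected numbers out of 1134:
  yellow: 1134 × 2/3 = 756
  agouti: 1134 × 1/3 = 378
χ² = Σ (O − E)² / E
  yellow: (774 − 756)² / 756 = 0.4286
  agouti: (360 − 378)² / 378 = 0.8571
χ² = 0.4286 + 0.8571 = 1.2857 ≈ 1.286
Degrees of freedom = 2 − 1 = 1; critical value at α = 0.05 is 3.841.
Since 1.286 < 3.841, we fail to reject the null hypothesis — the data are consistent with the 2:1 ratio.

1.286; consistent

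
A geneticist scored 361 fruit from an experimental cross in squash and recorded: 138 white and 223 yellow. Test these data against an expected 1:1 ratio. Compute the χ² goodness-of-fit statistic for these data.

20.014

The 1:1 ratio has 2 parts, so with N = 361 the expected counts are:
  white: 361 × 1/2 = 180.5
  yellow: 361 × 1/2 = 180.5
χ² = Σ (O − E)² / E
  white: (138 − 180.5)² / 180.5 = 10.0069
  yellow: (223 − 180.5)² / 180.5 = 10.0069
χ² = 10.0069 + 10.0069 = 20.0138 ≈ 20.014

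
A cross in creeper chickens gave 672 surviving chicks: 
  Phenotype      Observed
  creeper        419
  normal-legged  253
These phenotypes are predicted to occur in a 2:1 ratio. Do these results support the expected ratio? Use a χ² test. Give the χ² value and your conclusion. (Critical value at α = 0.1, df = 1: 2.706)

Under the 2:1 hypothesis (Σ ratio = 3, N = 672):
  creeper: 672 × 2/3 = 448
  normal-legged: 672 × 1/3 = 224
χ² = Σ (O − E)² / E
  creeper: (419 − 448)² / 448 = 1.8772
  normal-legged: (253 − 224)² / 224 = 3.7545
χ² = 1.8772 + 3.7545 = 5.6317 ≈ 5.632
Degrees of freedom = 2 − 1 = 1; critical value at α = 0.1 is 2.706.
Since 5.632 > 2.706, we reject the null hypothesis — the data do not fit the 2:1 ratio.

5.632; not consistent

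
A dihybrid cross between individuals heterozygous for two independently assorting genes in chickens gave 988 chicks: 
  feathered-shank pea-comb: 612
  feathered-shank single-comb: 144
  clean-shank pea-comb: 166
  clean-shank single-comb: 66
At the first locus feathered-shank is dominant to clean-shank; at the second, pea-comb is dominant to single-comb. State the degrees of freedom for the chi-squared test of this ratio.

A dihybrid F₂ with independent assortment and complete dominance at both loci gives a 9:3:3:1 phenotypic ratio.
A goodness-of-fit test with 4 phenotype classes has df = 4 − 1 = 3.

3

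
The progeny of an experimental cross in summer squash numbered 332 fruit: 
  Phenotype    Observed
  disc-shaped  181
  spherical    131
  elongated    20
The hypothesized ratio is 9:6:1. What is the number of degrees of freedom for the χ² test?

2

A goodness-of-fit test with 3 phenotype classes has df = 3 − 1 = 2.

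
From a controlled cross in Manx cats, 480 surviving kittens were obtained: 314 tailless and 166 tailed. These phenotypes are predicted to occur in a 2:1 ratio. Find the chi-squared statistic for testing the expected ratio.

Expected counts for N = 480 under a 2:1 ratio (total parts = 3):
  tailless: 480 × 2/3 = 320
  tailed: 480 × 1/3 = 160
χ² = Σ (O − E)² / E
  tailless: (314 − 320)² / 320 = 0.1125
  tailed: (166 − 160)² / 160 = 0.2250
χ² = 0.1125 + 0.2250 = 0.3375 ≈ 0.338

0.338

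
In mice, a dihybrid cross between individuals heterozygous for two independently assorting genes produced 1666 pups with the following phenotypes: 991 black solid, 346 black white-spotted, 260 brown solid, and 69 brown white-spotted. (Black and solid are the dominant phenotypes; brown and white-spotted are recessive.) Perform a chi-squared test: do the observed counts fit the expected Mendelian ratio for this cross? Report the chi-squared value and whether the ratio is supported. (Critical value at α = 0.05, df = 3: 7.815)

A dihybrid F₂ with independent assortment and complete dominance at both loci gives a 9:3:3:1 phenotypic ratio.
The 9:3:3:1 ratio has 16 parts, so with N = 1666 the expected counts are:
  black solid: 1666 × 9/16 = 937.125
  black white-spotted: 1666 × 3/16 = 312.375
  brown solid: 1666 × 3/16 = 312.375
  brown white-spotted: 1666 × 1/16 = 104.125
χ² = Σ (O − E)² / E
  black solid: (991 − 937.125)² / 937.125 = 3.0973
  black white-spotted: (346 − 312.375)² / 312.375 = 3.6195
  brown solid: (260 − 312.375)² / 312.375 = 8.7816
  brown white-spotted: (69 − 104.125)² / 104.125 = 11.8489
χ² = 3.0973 + 3.6195 + 8.7816 + 11.8489 = 27.3473 ≈ 27.347
Degrees of freedom = 4 − 1 = 3; critical value at α = 0.05 is 7.815.
Since 27.347 > 7.815, we reject the null hypothesis — the data do not fit the 9:3:3:1 ratio.

27.347; not consistent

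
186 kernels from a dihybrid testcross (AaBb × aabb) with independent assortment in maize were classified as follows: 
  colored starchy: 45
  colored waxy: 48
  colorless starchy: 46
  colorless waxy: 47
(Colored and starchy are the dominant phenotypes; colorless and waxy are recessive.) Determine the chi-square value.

A dihybrid testcross with independent assortment gives a 1:1:1:1 ratio.
Total ratio parts = 4. Expected numbers out of 186:
  colored starchy: 186 × 1/4 = 46.5
  colored waxy: 186 × 1/4 = 46.5
  colorless starchy: 186 × 1/4 = 46.5
  colorless waxy: 186 × 1/4 = 46.5
χ² = Σ (O − E)² / E
  colored starchy: (45 − 46.5)² / 46.5 = 0.0484
  colored waxy: (48 − 46.5)² / 46.5 = 0.0484
  colorless starchy: (46 − 46.5)² / 46.5 = 0.0054
  colorless waxy: (47 − 46.5)² / 46.5 = 0.0054
χ² = 0.0484 + 0.0484 + 0.0054 + 0.0054 = 0.1076 ≈ 0.108

0.108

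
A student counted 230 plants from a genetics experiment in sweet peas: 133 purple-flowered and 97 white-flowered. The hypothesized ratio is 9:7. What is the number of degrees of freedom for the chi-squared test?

A goodness-of-fit test with 2 phenotype classes has df = 2 − 1 = 1.

1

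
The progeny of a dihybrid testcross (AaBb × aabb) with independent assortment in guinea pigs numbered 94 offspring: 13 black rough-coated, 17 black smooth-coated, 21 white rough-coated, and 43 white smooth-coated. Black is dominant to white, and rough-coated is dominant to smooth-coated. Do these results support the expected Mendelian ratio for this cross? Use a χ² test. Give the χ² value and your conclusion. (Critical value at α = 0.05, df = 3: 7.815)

22.936; not consistent

A dihybrid testcross with independent assortment gives a 1:1:1:1 ratio.
Expected counts for N = 94 under a 1:1:1:1 ratio (total parts = 4):
  black rough-coated: 94 × 1/4 = 23.5
  black smooth-coated: 94 × 1/4 = 23.5
  white rough-coated: 94 × 1/4 = 23.5
  white smooth-coated: 94 × 1/4 = 23.5
χ² = Σ (O − E)² / E
  black rough-coated: (13 − 23.5)² / 23.5 = 4.6915
  black smooth-coated: (17 − 23.5)² / 23.5 = 1.7979
  white rough-coated: (21 − 23.5)² / 23.5 = 0.2660
  white smooth-coated: (43 − 23.5)² / 23.5 = 16.1809
χ² = 4.6915 + 1.7979 + 0.2660 + 16.1809 = 22.9363 ≈ 22.936
Degrees of freedom = 4 − 1 = 3; critical value at α = 0.05 is 7.815.
Since 22.936 > 7.815, we reject the null hypothesis — the data do not fit the 1:1:1:1 ratio.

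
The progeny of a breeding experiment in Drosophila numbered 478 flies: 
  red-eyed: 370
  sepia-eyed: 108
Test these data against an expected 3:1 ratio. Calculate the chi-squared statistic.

Expected counts for N = 478 under a 3:1 ratio (total parts = 4):
  red-eyed: 478 × 3/4 = 358.5
  sepia-eyed: 478 × 1/4 = 119.5
χ² = Σ (O − E)² / E
  red-eyed: (370 − 358.5)² / 358.5 = 0.3689
  sepia-eyed: (108 − 119.5)² / 119.5 = 1.1067
χ² = 0.3689 + 1.1067 = 1.4756 ≈ 1.476

1.476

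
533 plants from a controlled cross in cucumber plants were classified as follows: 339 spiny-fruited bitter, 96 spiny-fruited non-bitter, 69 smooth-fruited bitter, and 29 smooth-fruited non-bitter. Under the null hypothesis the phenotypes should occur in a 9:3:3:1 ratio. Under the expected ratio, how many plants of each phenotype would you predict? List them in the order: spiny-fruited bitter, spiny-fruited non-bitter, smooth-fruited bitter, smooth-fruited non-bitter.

The 9:3:3:1 ratio has 16 parts, so with N = 533 the expected counts are:
  spiny-fruited bitter: 533 × 9/16 = 299.8125
  spiny-fruited non-bitter: 533 × 3/16 = 99.9375
  smooth-fruited bitter: 533 × 3/16 = 99.9375
  smooth-fruited non-bitter: 533 × 1/16 = 33.3125

299.8125, 99.9375, 99.9375, 33.3125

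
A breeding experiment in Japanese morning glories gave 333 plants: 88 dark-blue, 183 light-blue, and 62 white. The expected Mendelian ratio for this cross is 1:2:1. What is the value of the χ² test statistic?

Under the 1:2:1 hypothesis (Σ ratio = 4, N = 333):
  dark-blue: 333 × 1/4 = 83.25
  light-blue: 333 × 2/4 = 166.5
  white: 333 × 1/4 = 83.25
χ² = Σ (O − E)² / E
  dark-blue: (88 − 83.25)² / 83.25 = 0.2710
  light-blue: (183 − 166.5)² / 166.5 = 1.6351
  white: (62 − 83.25)² / 83.25 = 5.4242
χ² = 0.2710 + 1.6351 + 5.4242 = 7.3303 ≈ 7.330

7.330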